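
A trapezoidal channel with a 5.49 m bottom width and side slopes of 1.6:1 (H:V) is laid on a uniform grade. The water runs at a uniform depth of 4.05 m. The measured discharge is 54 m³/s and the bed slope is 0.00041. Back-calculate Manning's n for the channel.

With bottom width b = 5.49 m and side slope z = 1.6: A = (b + zy)y = (5.49 + 1.6×4.05)×4.05 = 48.48 m²; P = b + 2y√(1+z²) = 5.49 + 2×4.05×1.887 = 20.77 m.
Hydraulic radius R = A/P = 48.48/20.77 = 2.334 m.
Rearranging Manning's equation: n = (1/Q) A R^(2/3) S^(1/2) = (1/54) × 48.48 × 2.334^(2/3) × √0.00041 = 0.032.

n = 0.032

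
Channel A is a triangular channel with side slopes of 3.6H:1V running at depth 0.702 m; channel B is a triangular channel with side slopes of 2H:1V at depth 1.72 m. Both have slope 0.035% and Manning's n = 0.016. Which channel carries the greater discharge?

Channel A: For a triangular section with side slope z = 3.6: A = zy² = 3.6×0.702² = 1.774 m²; P = 2y√(1+z²) = 2×0.702×3.736 = 5.246 m. Hydraulic radius R = A/P = 1.774/5.246 = 0.3382 m. Q_A = (1/0.016)·1.774·0.3382^(2/3)·√0.00035 = 1.007 m³/s.
Channel B: For a triangular section with side slope z = 2: A = zy² = 2×1.72² = 5.917 m²; P = 2y√(1+z²) = 2×1.72×2.236 = 7.692 m. Hydraulic radius R = A/P = 5.917/7.692 = 0.7692 m. Q_B = (1/0.016)·5.917·0.7692^(2/3)·√0.00035 = 5.808 m³/s.
Q_A = 1.007 m³/s vs Q_B = 5.808 m³/s, so channel B carries more.

channel B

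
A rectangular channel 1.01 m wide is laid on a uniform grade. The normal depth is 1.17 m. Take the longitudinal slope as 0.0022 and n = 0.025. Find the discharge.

Q = 1.11 m³/s

Flow area A = b·y = 1.01 × 1.17 = 1.182 m². Wetted perimeter P = b + 2y = 1.01 + 2×1.17 = 3.35 m.
Hydraulic radius R = A/P = 1.182/3.35 = 0.3527 m.
Manning's equation: Q = (1/n) A R^(2/3) S^(1/2) = (1/0.025) × 1.182 × 0.3527^(2/3) × 0.0022^(1/2) = 1.11 m³/s.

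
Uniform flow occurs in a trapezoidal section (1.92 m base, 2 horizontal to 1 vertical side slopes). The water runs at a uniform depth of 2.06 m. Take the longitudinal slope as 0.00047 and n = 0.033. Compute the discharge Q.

With bottom width b = 1.92 m and side slope z = 2: A = (b + zy)y = (1.92 + 2×2.06)×2.06 = 12.44 m²; P = b + 2y√(1+z²) = 1.92 + 2×2.06×2.236 = 11.13 m.
Hydraulic radius R = A/P = 12.44/11.13 = 1.118 m.
Manning's equation: Q = (1/n) A R^(2/3) S^(1/2) = (1/0.033) × 12.44 × 1.118^(2/3) × 0.00047^(1/2) = 8.8 m³/s.

Q = 8.8 m³/s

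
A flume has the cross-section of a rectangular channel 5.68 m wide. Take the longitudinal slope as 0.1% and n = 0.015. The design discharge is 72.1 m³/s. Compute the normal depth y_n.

y_n = 4.23 m

Manning's equation rearranged: A R^(2/3) = nQ / (1·√S) = 0.015 × 72.1 / (√0.001) = 34.2.
Trying y = 4.89 m: A R^(2/3) = 41.05 — too large.
Trying y = 3.36 m: A R^(2/3) = 25.44 — too small.
Trying y = 4.23 m: A R^(2/3) = 34.21 — ≈ 34.2.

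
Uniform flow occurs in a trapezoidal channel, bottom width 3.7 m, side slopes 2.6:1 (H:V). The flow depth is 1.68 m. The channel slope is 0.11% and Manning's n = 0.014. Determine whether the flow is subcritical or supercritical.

With bottom width b = 3.7 m and side slope z = 2.6: A = (b + zy)y = (3.7 + 2.6×1.68)×1.68 = 13.55 m²; P = b + 2y√(1+z²) = 3.7 + 2×1.68×2.786 = 13.06 m.
Hydraulic radius R = A/P = 13.55/13.06 = 1.038 m.
V = (1/n) R^(2/3) √S = (1/0.014) × 1.038^(2/3) × √0.0011 = 2.428 m/s. Hydraulic depth D_h = A/T = 13.55/12.44 = 1.09 m.
Froude number Fr = V/√(g·D_h) = 2.428/√(9.81×1.09) = 0.743, which is less than 1, so the flow is subcritical.

subcritical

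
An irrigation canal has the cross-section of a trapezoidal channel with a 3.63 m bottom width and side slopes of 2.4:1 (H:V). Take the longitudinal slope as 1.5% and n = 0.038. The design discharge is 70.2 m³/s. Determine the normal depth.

y_n = 2.13 m

Manning's equation rearranged: A R^(2/3) = nQ / (1·√S) = 0.038 × 70.2 / (√0.015) = 21.78.
Try y = 2.45 m: A R^(2/3) = 29.48 — over.
Try y = 1.77 m: A R^(2/3) = 14.74 — short.
Try y = 2.13 m: A R^(2/3) = 21.79 — ≈ 21.78.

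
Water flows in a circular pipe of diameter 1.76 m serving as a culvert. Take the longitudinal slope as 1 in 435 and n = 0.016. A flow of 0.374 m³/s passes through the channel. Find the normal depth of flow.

Manning's equation rearranged: A R^(2/3) = nQ / (1·√S) = 0.016 × 0.374 / (√0.002299) = 0.1248.
Try y = 0.301 m: A R^(2/3) = 0.0896 — too small.
Try y = 0.408 m: A R^(2/3) = 0.1659 — too large.
Try y = 0.354 m: A R^(2/3) = 0.1247 — close enough.

y_n = 0.354 m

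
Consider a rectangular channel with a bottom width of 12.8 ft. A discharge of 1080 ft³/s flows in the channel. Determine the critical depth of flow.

For a rectangular channel, critical depth y_c = (q²/g)^(1/3) where q = Q/b = 1080/12.8 = 84.38 ft²/s.
So y_c = (84.38²/32.2)^(1/3) = 6.05 ft.

y_c = 6.05 ft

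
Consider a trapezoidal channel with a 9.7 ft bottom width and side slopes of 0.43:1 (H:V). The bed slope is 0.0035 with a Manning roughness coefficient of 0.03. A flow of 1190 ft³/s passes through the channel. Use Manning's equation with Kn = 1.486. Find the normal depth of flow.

y_n = 10.4 ft

Manning's equation rearranged: A R^(2/3) = nQ / (1.486·√S) = 0.03 × 1190 / (1.486 × √0.0035) = 406.1.
Trying y = 11.3 ft: A R^(2/3) = 467.9 — too large.
Trying y = 7.44 ft: A R^(2/3) = 229.8 — too small.
Trying y = 10.4 ft: A R^(2/3) = 405.1 — close enough.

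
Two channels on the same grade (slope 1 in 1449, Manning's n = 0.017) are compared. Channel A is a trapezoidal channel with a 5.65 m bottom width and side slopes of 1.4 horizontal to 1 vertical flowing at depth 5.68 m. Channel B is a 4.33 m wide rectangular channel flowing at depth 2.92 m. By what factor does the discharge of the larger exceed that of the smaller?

Channel A: With bottom width b = 5.65 m and side slope z = 1.4: A = (b + zy)y = (5.65 + 1.4×5.68)×5.68 = 77.26 m²; P = b + 2y√(1+z²) = 5.65 + 2×5.68×1.72 = 25.19 m. Hydraulic radius R = A/P = 77.26/25.19 = 3.067 m. Q_A = (1/0.017)·77.26·3.067^(2/3)·√0.0006901 = 252 m³/s.
Channel B: Flow area A = b·y = 4.33 × 2.92 = 12.64 m². Wetted perimeter P = b + 2y = 4.33 + 2×2.92 = 10.17 m. Hydraulic radius R = A/P = 12.64/10.17 = 1.243 m. Q_B = (1/0.017)·12.64·1.243^(2/3)·√0.0006901 = 22.59 m³/s.
The larger discharge is 252 m³/s and the smaller is 22.59 m³/s; the ratio is 11.2.

11.2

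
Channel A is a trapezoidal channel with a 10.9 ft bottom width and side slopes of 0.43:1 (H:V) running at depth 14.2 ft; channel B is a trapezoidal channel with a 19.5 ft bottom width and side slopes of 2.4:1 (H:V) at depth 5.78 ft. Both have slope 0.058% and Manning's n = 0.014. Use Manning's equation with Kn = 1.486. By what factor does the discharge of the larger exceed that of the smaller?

Channel A: With bottom width b = 10.9 ft and side slope z = 0.43: A = (b + zy)y = (10.9 + 0.43×14.2)×14.2 = 241.5 ft²; P = b + 2y√(1+z²) = 10.9 + 2×14.2×1.089 = 41.81 ft. Hydraulic radius R = A/P = 241.5/41.81 = 5.775 ft. Q_A = (1.486/0.014)·241.5·5.775^(2/3)·√0.00058 = 1987 ft³/s.
Channel B: With bottom width b = 19.5 ft and side slope z = 2.4: A = (b + zy)y = (19.5 + 2.4×5.78)×5.78 = 192.9 ft²; P = b + 2y√(1+z²) = 19.5 + 2×5.78×2.6 = 49.56 ft. Hydraulic radius R = A/P = 192.9/49.56 = 3.892 ft. Q_B = (1.486/0.014)·192.9·3.892^(2/3)·√0.00058 = 1220 ft³/s.
The larger discharge is 1987 ft³/s and the smaller is 1220 ft³/s; the ratio is 1.63.

1.63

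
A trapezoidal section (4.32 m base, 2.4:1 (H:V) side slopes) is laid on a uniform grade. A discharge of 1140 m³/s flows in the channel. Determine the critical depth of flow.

y_c = 7.72 m

At critical depth, Q² T / (g A³) = 1, i.e. A³/T = Q²/g = 1140²/9.81 = 132500.
Trying y = 9.77 m: A³/T = 389900 — too large.
Trying y = 6.41 m: A³/T = 57420 — too small.
Trying y = 7.72 m: A³/T = 132600 — ≈ 132500.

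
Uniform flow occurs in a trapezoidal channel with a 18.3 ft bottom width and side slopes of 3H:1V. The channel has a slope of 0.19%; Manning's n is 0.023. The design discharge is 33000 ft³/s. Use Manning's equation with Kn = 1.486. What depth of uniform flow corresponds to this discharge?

y_n = 23.9 ft

Manning's equation rearranged: A R^(2/3) = nQ / (1.486·√S) = 0.023 × 33000 / (1.486 × √0.0019) = 11720.
Try y = 29 ft: A R^(2/3) = 18690 — too large.
Try y = 17.7 ft: A R^(2/3) = 5749 — too small.
Try y = 23.9 ft: A R^(2/3) = 11700 — close enough.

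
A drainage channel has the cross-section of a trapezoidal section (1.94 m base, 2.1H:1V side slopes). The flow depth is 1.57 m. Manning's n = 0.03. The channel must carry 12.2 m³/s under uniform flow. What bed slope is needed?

With bottom width b = 1.94 m and side slope z = 2.1: A = (b + zy)y = (1.94 + 2.1×1.57)×1.57 = 8.222 m²; P = b + 2y√(1+z²) = 1.94 + 2×1.57×2.326 = 9.243 m.
Hydraulic radius R = A/P = 8.222/9.243 = 0.8895 m.
From Manning's equation, S = [nQ / (1 A R^(2/3))]² = [0.03 × 12.2 / (1 × 8.222 × 0.8895^(2/3))]² = 0.00232.

S = 0.00232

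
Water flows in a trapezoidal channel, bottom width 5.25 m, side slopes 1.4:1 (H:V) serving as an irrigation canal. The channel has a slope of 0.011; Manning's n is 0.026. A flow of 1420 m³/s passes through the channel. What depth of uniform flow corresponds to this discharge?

Manning's equation rearranged: A R^(2/3) = nQ / (1·√S) = 0.026 × 1420 / (√0.011) = 352.
At y = 5.58 m: A R^(2/3) = 151 — short.
At y = 9.73 m: A R^(2/3) = 518.2 — over.
At y = 8.21 m: A R^(2/3) = 352.3 — matches.

y_n = 8.21 m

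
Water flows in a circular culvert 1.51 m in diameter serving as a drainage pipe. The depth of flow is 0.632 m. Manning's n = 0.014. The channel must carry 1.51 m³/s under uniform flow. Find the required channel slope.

For a circular section of diameter D = 1.51 m at depth y = 0.632 m, the central angle is θ = 2 arccos(1 − 2y/D) = 2.814 rad. Then A = (D²/8)(θ − sin θ) = 0.7105 m² and P = Dθ/2 = 2.125 m.
Hydraulic radius R = A/P = 0.7105/2.125 = 0.3344 m.
From Manning's equation, S = [nQ / (1 A R^(2/3))]² = [0.014 × 1.51 / (1 × 0.7105 × 0.3344^(2/3))]² = 0.00381.

S = 0.00381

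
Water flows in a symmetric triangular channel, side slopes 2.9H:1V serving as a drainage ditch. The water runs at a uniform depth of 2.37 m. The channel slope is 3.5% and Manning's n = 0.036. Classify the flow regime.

supercritical

For a triangular section with side slope z = 2.9: A = zy² = 2.9×2.37² = 16.29 m²; P = 2y√(1+z²) = 2×2.37×3.068 = 14.54 m.
Hydraulic radius R = A/P = 16.29/14.54 = 1.12 m.
V = (1/n) R^(2/3) √S = (1/0.036) × 1.12^(2/3) × √0.035 = 5.605 m/s. Hydraulic depth D_h = A/T = 16.29/13.75 = 1.185 m.
Froude number Fr = V/√(g·D_h) = 5.605/√(9.81×1.185) = 1.64, which is greater than 1, so the flow is supercritical.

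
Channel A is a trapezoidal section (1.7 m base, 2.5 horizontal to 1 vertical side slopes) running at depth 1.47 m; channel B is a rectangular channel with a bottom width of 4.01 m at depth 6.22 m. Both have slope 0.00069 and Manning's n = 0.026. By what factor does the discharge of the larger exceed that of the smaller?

4.75

Channel A: With bottom width b = 1.7 m and side slope z = 2.5: A = (b + zy)y = (1.7 + 2.5×1.47)×1.47 = 7.901 m²; P = b + 2y√(1+z²) = 1.7 + 2×1.47×2.693 = 9.616 m. Hydraulic radius R = A/P = 7.901/9.616 = 0.8217 m. Q_A = (1/0.026)·7.901·0.8217^(2/3)·√0.00069 = 7.003 m³/s.
Channel B: Flow area A = b·y = 4.01 × 6.22 = 24.94 m². Wetted perimeter P = b + 2y = 4.01 + 2×6.22 = 16.45 m. Hydraulic radius R = A/P = 24.94/16.45 = 1.516 m. Q_B = (1/0.026)·24.94·1.516^(2/3)·√0.00069 = 33.26 m³/s.
The larger discharge is 33.26 m³/s and the smaller is 7.003 m³/s; the ratio is 4.75.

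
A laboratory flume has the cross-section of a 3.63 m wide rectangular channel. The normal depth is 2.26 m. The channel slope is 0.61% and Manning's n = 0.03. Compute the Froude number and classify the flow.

subcritical

Flow area A = b·y = 3.63 × 2.26 = 8.204 m². Wetted perimeter P = b + 2y = 3.63 + 2×2.26 = 8.15 m.
Hydraulic radius R = A/P = 8.204/8.15 = 1.007 m.
V = (1/n) R^(2/3) √S = (1/0.03) × 1.007^(2/3) × √0.0061 = 2.615 m/s. Hydraulic depth D_h = A/T = 8.204/3.63 = 2.26 m.
Froude number Fr = V/√(g·D_h) = 2.615/√(9.81×2.26) = 0.555, which is less than 1, so the flow is subcritical.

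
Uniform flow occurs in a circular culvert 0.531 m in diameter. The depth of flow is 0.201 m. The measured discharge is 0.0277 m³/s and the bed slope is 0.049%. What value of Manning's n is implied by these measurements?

For a circular section of diameter D = 0.531 m at depth y = 0.201 m, the central angle is θ = 2 arccos(1 − 2y/D) = 2.651 rad. Then A = (D²/8)(θ − sin θ) = 0.07682 m² and P = Dθ/2 = 0.7038 m.
Hydraulic radius R = A/P = 0.07682/0.7038 = 0.1091 m.
Rearranging Manning's equation: n = (1/Q) A R^(2/3) S^(1/2) = (1/0.0277) × 0.07682 × 0.1091^(2/3) × √0.00049 = 0.014.

n = 0.014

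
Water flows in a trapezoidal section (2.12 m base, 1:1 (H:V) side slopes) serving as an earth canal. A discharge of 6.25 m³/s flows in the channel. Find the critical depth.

y_c = 0.836 m

At critical depth, Q² T / (g A³) = 1, i.e. A³/T = Q²/g = 6.25²/9.81 = 3.982.
At y = 0.615 m: A³/T = 1.421 — short.
At y = 0.836 m: A³/T = 3.98 — matches.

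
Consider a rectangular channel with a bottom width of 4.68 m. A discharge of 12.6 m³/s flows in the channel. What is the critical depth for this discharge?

For a rectangular channel, critical depth y_c = (q²/g)^(1/3) where q = Q/b = 12.6/4.68 = 2.692 m²/s.
So y_c = (2.692²/9.81)^(1/3) = 0.904 m.

y_c = 0.904 m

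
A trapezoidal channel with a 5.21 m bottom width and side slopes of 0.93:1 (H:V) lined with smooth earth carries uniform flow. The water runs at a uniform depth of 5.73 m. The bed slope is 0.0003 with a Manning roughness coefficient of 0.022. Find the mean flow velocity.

V = 1.6 m/s

With bottom width b = 5.21 m and side slope z = 0.93: A = (b + zy)y = (5.21 + 0.93×5.73)×5.73 = 60.39 m²; P = b + 2y√(1+z²) = 5.21 + 2×5.73×1.366 = 20.86 m.
Hydraulic radius R = A/P = 60.39/20.86 = 2.895 m.
From Manning's equation, V = (1/n) R^(2/3) S^(1/2) = (1/0.022) × 2.895^(2/3) × 0.0003^(1/2) = 1.6 m/s.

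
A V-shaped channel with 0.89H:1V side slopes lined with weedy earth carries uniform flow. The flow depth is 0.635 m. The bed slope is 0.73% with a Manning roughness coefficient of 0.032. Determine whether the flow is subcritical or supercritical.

For a triangular section with side slope z = 0.89: A = zy² = 0.89×0.635² = 0.3589 m²; P = 2y√(1+z²) = 2×0.635×1.339 = 1.7 m.
Hydraulic radius R = A/P = 0.3589/1.7 = 0.2111 m.
V = (1/n) R^(2/3) √S = (1/0.032) × 0.2111^(2/3) × √0.0073 = 0.9466 m/s. Hydraulic depth D_h = A/T = 0.3589/1.13 = 0.3175 m.
Froude number Fr = V/√(g·D_h) = 0.9466/√(9.81×0.3175) = 0.536, which is less than 1, so the flow is subcritical.

subcritical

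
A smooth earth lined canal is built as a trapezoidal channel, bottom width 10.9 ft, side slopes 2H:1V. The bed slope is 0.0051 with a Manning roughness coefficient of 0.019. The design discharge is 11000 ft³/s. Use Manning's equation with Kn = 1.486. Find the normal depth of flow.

y_n = 13.7 ft

Manning's equation rearranged: A R^(2/3) = nQ / (1.486·√S) = 0.019 × 11000 / (1.486 × √0.0051) = 1969.
Try y = 17.3 ft: A R^(2/3) = 3385 — high.
Try y = 13.7 ft: A R^(2/3) = 1969 — ≈ 1969.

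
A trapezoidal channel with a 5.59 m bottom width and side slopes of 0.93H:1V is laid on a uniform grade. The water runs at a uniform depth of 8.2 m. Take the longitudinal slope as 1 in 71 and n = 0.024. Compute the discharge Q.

Q = 1320 m³/s

With bottom width b = 5.59 m and side slope z = 0.93: A = (b + zy)y = (5.59 + 0.93×8.2)×8.2 = 108.4 m²; P = b + 2y√(1+z²) = 5.59 + 2×8.2×1.366 = 27.99 m.
Hydraulic radius R = A/P = 108.4/27.99 = 3.872 m.
Manning's equation: Q = (1/n) A R^(2/3) S^(1/2) = (1/0.024) × 108.4 × 3.872^(2/3) × 0.01408^(1/2) = 1320 m³/s.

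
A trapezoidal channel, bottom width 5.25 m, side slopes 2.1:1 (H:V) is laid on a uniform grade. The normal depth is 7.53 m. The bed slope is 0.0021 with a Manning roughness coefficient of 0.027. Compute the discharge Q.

Q = 671 m³/s

With bottom width b = 5.25 m and side slope z = 2.1: A = (b + zy)y = (5.25 + 2.1×7.53)×7.53 = 158.6 m²; P = b + 2y√(1+z²) = 5.25 + 2×7.53×2.326 = 40.28 m.
Hydraulic radius R = A/P = 158.6/40.28 = 3.938 m.
Manning's equation: Q = (1/n) A R^(2/3) S^(1/2) = (1/0.027) × 158.6 × 3.938^(2/3) × 0.0021^(1/2) = 671 m³/s.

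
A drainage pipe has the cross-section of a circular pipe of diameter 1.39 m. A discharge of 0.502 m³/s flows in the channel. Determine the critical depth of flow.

At critical depth, Q² T / (g A³) = 1, i.e. A³/T = Q²/g = 0.502²/9.81 = 0.02569.
At y = 0.461 m: A³/T = 0.06496 — too large.
At y = 0.363 m: A³/T = 0.02571 — close enough.

y_c = 0.363 m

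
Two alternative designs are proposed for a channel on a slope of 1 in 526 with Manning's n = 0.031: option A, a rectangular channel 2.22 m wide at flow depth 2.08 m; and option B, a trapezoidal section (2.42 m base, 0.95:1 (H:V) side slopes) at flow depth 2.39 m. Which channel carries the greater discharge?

Channel A: Flow area A = b·y = 2.22 × 2.08 = 4.618 m². Wetted perimeter P = b + 2y = 2.22 + 2×2.08 = 6.38 m. Hydraulic radius R = A/P = 4.618/6.38 = 0.7238 m. Q_A = (1/0.031)·4.618·0.7238^(2/3)·√0.001901 = 5.236 m³/s.
Channel B: With bottom width b = 2.42 m and side slope z = 0.95: A = (b + zy)y = (2.42 + 0.95×2.39)×2.39 = 11.21 m²; P = b + 2y√(1+z²) = 2.42 + 2×2.39×1.379 = 9.013 m. Hydraulic radius R = A/P = 11.21/9.013 = 1.244 m. Q_B = (1/0.031)·11.21·1.244^(2/3)·√0.001901 = 18.24 m³/s.
Q_A = 5.236 m³/s vs Q_B = 18.24 m³/s, so channel B carries more.

channel B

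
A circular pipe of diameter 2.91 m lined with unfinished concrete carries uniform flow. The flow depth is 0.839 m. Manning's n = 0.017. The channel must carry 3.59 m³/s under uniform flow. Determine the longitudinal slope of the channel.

S = 0.00392

For a circular section of diameter D = 2.91 m at depth y = 0.839 m, the central angle is θ = 2 arccos(1 − 2y/D) = 2.267 rad. Then A = (D²/8)(θ − sin θ) = 1.588 m² and P = Dθ/2 = 3.299 m.
Hydraulic radius R = A/P = 1.588/3.299 = 0.4814 m.
From Manning's equation, S = [nQ / (1 A R^(2/3))]² = [0.017 × 3.59 / (1 × 1.588 × 0.4814^(2/3))]² = 0.00392.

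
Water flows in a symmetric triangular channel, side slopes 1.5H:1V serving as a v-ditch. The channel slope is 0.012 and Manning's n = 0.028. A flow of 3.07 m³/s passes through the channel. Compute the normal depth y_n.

y_n = 0.977 m

Manning's equation rearranged: A R^(2/3) = nQ / (1·√S) = 0.028 × 3.07 / (√0.012) = 0.7847.
At y = 1.22 m: A R^(2/3) = 1.421 — over.
At y = 0.735 m: A R^(2/3) = 0.3678 — short.
At y = 0.977 m: A R^(2/3) = 0.7856 — matches.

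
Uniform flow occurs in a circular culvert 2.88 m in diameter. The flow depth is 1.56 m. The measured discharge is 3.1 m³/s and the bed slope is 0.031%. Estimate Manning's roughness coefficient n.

n = 0.017

For a circular section of diameter D = 2.88 m at depth y = 1.56 m, the central angle is θ = 2 arccos(1 − 2y/D) = 3.308 rad. Then A = (D²/8)(θ − sin θ) = 3.602 m² and P = Dθ/2 = 4.764 m.
Hydraulic radius R = A/P = 3.602/4.764 = 0.7561 m.
Rearranging Manning's equation: n = (1/Q) A R^(2/3) S^(1/2) = (1/3.1) × 3.602 × 0.7561^(2/3) × √0.00031 = 0.017.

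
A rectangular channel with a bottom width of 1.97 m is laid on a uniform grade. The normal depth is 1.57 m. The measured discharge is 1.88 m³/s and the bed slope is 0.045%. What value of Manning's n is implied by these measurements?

n = 0.025

Flow area A = b·y = 1.97 × 1.57 = 3.093 m². Wetted perimeter P = b + 2y = 1.97 + 2×1.57 = 5.11 m.
Hydraulic radius R = A/P = 3.093/5.11 = 0.6053 m.
Rearranging Manning's equation: n = (1/Q) A R^(2/3) S^(1/2) = (1/1.88) × 3.093 × 0.6053^(2/3) × √0.00045 = 0.025.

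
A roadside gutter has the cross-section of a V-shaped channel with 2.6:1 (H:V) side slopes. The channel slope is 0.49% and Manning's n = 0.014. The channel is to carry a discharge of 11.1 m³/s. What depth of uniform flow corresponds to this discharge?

y_n = 1.14 m

Manning's equation rearranged: A R^(2/3) = nQ / (1·√S) = 0.014 × 11.1 / (√0.0049) = 2.22.
Try y = 1.31 m: A R^(2/3) = 3.214 — too large.
Try y = 1.14 m: A R^(2/3) = 2.219 — close enough.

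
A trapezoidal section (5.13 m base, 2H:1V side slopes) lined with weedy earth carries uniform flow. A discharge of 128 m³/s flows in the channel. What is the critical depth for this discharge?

At critical depth, Q² T / (g A³) = 1, i.e. A³/T = Q²/g = 128²/9.81 = 1670.
Try y = 3.4 m: A³/T = 3563 — over.
Try y = 2.15 m: A³/T = 607 — short.
Try y = 2.8 m: A³/T = 1661 — matches.

y_c = 2.8 m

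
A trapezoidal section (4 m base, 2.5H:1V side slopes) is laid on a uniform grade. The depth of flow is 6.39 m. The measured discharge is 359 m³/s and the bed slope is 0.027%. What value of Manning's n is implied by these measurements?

With bottom width b = 4 m and side slope z = 2.5: A = (b + zy)y = (4 + 2.5×6.39)×6.39 = 127.6 m²; P = b + 2y√(1+z²) = 4 + 2×6.39×2.693 = 38.41 m.
Hydraulic radius R = A/P = 127.6/38.41 = 3.323 m.
Rearranging Manning's equation: n = (1/Q) A R^(2/3) S^(1/2) = (1/359) × 127.6 × 3.323^(2/3) × √0.00027 = 0.013.

n = 0.013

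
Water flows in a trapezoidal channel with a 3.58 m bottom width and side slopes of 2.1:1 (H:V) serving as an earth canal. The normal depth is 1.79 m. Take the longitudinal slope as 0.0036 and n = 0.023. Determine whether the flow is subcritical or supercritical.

With bottom width b = 3.58 m and side slope z = 2.1: A = (b + zy)y = (3.58 + 2.1×1.79)×1.79 = 13.14 m²; P = b + 2y√(1+z²) = 3.58 + 2×1.79×2.326 = 11.91 m.
Hydraulic radius R = A/P = 13.14/11.91 = 1.103 m.
V = (1/n) R^(2/3) √S = (1/0.023) × 1.103^(2/3) × √0.0036 = 2.785 m/s. Hydraulic depth D_h = A/T = 13.14/11.1 = 1.184 m.
Froude number Fr = V/√(g·D_h) = 2.785/√(9.81×1.184) = 0.817, which is less than 1, so the flow is subcritical.

subcritical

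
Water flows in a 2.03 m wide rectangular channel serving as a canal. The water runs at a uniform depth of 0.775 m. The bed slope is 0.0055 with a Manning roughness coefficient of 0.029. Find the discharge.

Flow area A = b·y = 2.03 × 0.775 = 1.573 m². Wetted perimeter P = b + 2y = 2.03 + 2×0.775 = 3.58 m.
Hydraulic radius R = A/P = 1.573/3.58 = 0.4395 m.
Manning's equation: Q = (1/n) A R^(2/3) S^(1/2) = (1/0.029) × 1.573 × 0.4395^(2/3) × 0.0055^(1/2) = 2.33 m³/s.

Q = 2.33 m³/s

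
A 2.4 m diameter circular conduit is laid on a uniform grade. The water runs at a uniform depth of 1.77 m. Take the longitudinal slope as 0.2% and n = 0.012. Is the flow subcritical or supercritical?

For a circular section of diameter D = 2.4 m at depth y = 1.77 m, the central angle is θ = 2 arccos(1 − 2y/D) = 4.132 rad. Then A = (D²/8)(θ − sin θ) = 3.577 m² and P = Dθ/2 = 4.958 m.
Hydraulic radius R = A/P = 3.577/4.958 = 0.7214 m.
V = (1/n) R^(2/3) √S = (1/0.012) × 0.7214^(2/3) × √0.002 = 2.998 m/s. Hydraulic depth D_h = A/T = 3.577/2.112 = 1.693 m.
Froude number Fr = V/√(g·D_h) = 2.998/√(9.81×1.693) = 0.735, which is less than 1, so the flow is subcritical.

subcritical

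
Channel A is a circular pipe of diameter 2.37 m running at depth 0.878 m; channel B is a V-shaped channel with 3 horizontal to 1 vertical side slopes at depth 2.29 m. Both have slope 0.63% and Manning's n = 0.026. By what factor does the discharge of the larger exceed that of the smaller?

Channel A: For a circular section of diameter D = 2.37 m at depth y = 0.878 m, the central angle is θ = 2 arccos(1 − 2y/D) = 2.617 rad. Then A = (D²/8)(θ − sin θ) = 1.486 m² and P = Dθ/2 = 3.102 m. Hydraulic radius R = A/P = 1.486/3.102 = 0.4792 m. Q_A = (1/0.026)·1.486·0.4792^(2/3)·√0.0063 = 2.779 m³/s.
Channel B: For a triangular section with side slope z = 3: A = zy² = 3×2.29² = 15.73 m²; P = 2y√(1+z²) = 2×2.29×3.162 = 14.48 m. Hydraulic radius R = A/P = 15.73/14.48 = 1.086 m. Q_B = (1/0.026)·15.73·1.086^(2/3)·√0.0063 = 50.75 m³/s.
The larger discharge is 50.75 m³/s and the smaller is 2.779 m³/s; the ratio is 18.3.

18.3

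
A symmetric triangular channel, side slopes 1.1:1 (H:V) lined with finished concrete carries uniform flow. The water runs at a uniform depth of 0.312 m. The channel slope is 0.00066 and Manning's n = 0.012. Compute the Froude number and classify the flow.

For a triangular section with side slope z = 1.1: A = zy² = 1.1×0.312² = 0.1071 m²; P = 2y√(1+z²) = 2×0.312×1.487 = 0.9276 m.
Hydraulic radius R = A/P = 0.1071/0.9276 = 0.1154 m.
V = (1/n) R^(2/3) √S = (1/0.012) × 0.1154^(2/3) × √0.00066 = 0.5075 m/s. Hydraulic depth D_h = A/T = 0.1071/0.6864 = 0.156 m.
Froude number Fr = V/√(g·D_h) = 0.5075/√(9.81×0.156) = 0.41, which is less than 1, so the flow is subcritical.

subcritical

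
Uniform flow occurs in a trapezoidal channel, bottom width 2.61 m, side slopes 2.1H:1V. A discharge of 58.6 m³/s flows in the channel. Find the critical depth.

y_c = 2.22 m

At critical depth, Q² T / (g A³) = 1, i.e. A³/T = Q²/g = 58.6²/9.81 = 350.
Try y = 2.44 m: A³/T = 522.6 — high.
Try y = 1.65 m: A³/T = 105.6 — low.
Try y = 2.22 m: A³/T = 352.6 — close enough.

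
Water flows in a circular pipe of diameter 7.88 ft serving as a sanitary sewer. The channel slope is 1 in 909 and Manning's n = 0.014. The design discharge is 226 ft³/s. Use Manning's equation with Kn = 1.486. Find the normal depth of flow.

Manning's equation rearranged: A R^(2/3) = nQ / (1.486·√S) = 0.014 × 226 / (1.486 × √0.0011) = 64.19.
Trying y = 6.16 ft: A R^(2/3) = 73.17 — high.
Trying y = 3.8 ft: A R^(2/3) = 36.02 — low.
Trying y = 5.52 ft: A R^(2/3) = 64.23 — close enough.

y_n = 5.52 ft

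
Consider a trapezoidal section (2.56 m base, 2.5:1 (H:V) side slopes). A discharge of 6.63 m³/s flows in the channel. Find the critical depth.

y_c = 0.698 m

At critical depth, Q² T / (g A³) = 1, i.e. A³/T = Q²/g = 6.63²/9.81 = 4.481.
Trying y = 0.886 m: A³/T = 10.83 — over.
Trying y = 0.523 m: A³/T = 1.599 — short.
Trying y = 0.698 m: A³/T = 4.485 — ≈ 4.481.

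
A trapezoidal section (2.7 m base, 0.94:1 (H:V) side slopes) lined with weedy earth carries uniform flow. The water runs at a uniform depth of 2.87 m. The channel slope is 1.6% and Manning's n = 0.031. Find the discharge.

Q = 81.5 m³/s

With bottom width b = 2.7 m and side slope z = 0.94: A = (b + zy)y = (2.7 + 0.94×2.87)×2.87 = 15.49 m²; P = b + 2y√(1+z²) = 2.7 + 2×2.87×1.372 = 10.58 m.
Hydraulic radius R = A/P = 15.49/10.58 = 1.465 m.
Manning's equation: Q = (1/n) A R^(2/3) S^(1/2) = (1/0.031) × 15.49 × 1.465^(2/3) × 0.016^(1/2) = 81.5 m³/s.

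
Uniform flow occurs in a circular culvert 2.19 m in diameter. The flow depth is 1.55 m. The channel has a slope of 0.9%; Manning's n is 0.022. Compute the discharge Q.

Q = 9.23 m³/s

For a circular section of diameter D = 2.19 m at depth y = 1.55 m, the central angle is θ = 2 arccos(1 − 2y/D) = 3.999 rad. Then A = (D²/8)(θ − sin θ) = 2.85 m² and P = Dθ/2 = 4.379 m.
Hydraulic radius R = A/P = 2.85/4.379 = 0.651 m.
Manning's equation: Q = (1/n) A R^(2/3) S^(1/2) = (1/0.022) × 2.85 × 0.651^(2/3) × 0.009^(1/2) = 9.23 m³/s.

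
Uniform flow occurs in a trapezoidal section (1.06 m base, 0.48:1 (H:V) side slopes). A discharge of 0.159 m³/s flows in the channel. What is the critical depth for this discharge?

At critical depth, Q² T / (g A³) = 1, i.e. A³/T = Q²/g = 0.159²/9.81 = 0.002577.
Trying y = 0.0952 m: A³/T = 0.001013 — too small.
Trying y = 0.144 m: A³/T = 0.003587 — too large.
Trying y = 0.129 m: A³/T = 0.002561 — matches.

y_c = 0.129 m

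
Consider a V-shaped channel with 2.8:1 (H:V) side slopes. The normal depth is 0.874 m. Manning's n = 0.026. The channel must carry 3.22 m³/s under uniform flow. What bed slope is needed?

For a triangular section with side slope z = 2.8: A = zy² = 2.8×0.874² = 2.139 m²; P = 2y√(1+z²) = 2×0.874×2.973 = 5.197 m.
Hydraulic radius R = A/P = 2.139/5.197 = 0.4115 m.
From Manning's equation, S = [nQ / (1 A R^(2/3))]² = [0.026 × 3.22 / (1 × 2.139 × 0.4115^(2/3))]² = 0.00501.

S = 0.00501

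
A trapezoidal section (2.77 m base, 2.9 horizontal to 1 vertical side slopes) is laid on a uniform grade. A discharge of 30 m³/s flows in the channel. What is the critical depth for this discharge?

y_c = 1.45 m

At critical depth, Q² T / (g A³) = 1, i.e. A³/T = Q²/g = 30²/9.81 = 91.74.
Try y = 1.16 m: A³/T = 37.93 — too small.
Try y = 1.8 m: A³/T = 225.2 — too large.
Try y = 1.45 m: A³/T = 92.53 — ≈ 91.74.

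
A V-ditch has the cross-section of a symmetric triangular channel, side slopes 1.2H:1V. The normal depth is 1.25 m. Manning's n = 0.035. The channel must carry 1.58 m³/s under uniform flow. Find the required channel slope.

S = 0.00231

For a triangular section with side slope z = 1.2: A = zy² = 1.2×1.25² = 1.875 m²; P = 2y√(1+z²) = 2×1.25×1.562 = 3.905 m.
Hydraulic radius R = A/P = 1.875/3.905 = 0.4801 m.
From Manning's equation, S = [nQ / (1 A R^(2/3))]² = [0.035 × 1.58 / (1 × 1.875 × 0.4801^(2/3))]² = 0.00231.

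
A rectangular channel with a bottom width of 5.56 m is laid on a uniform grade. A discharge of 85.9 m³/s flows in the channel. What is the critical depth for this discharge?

For a rectangular channel, critical depth y_c = (q²/g)^(1/3) where q = Q/b = 85.9/5.56 = 15.45 m²/s.
So y_c = (15.45²/9.81)^(1/3) = 2.9 m.

y_c = 2.9 m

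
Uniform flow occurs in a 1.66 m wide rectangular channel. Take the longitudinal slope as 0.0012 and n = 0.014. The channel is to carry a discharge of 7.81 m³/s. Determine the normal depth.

y_n = 2.59 m

Manning's equation rearranged: A R^(2/3) = nQ / (1·√S) = 0.014 × 7.81 / (√0.0012) = 3.156.
Trying y = 2.8 m: A R^(2/3) = 3.453 — over.
Trying y = 1.91 m: A R^(2/3) = 2.201 — short.
Trying y = 2.59 m: A R^(2/3) = 3.155 — close enough.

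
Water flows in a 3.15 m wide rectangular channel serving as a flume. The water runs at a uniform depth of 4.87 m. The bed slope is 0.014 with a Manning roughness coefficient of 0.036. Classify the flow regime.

Flow area A = b·y = 3.15 × 4.87 = 15.34 m². Wetted perimeter P = b + 2y = 3.15 + 2×4.87 = 12.89 m.
Hydraulic radius R = A/P = 15.34/12.89 = 1.19 m.
V = (1/n) R^(2/3) √S = (1/0.036) × 1.19^(2/3) × √0.014 = 3.691 m/s. Hydraulic depth D_h = A/T = 15.34/3.15 = 4.87 m.
Froude number Fr = V/√(g·D_h) = 3.691/√(9.81×4.87) = 0.534, which is less than 1, so the flow is subcritical.

subcritical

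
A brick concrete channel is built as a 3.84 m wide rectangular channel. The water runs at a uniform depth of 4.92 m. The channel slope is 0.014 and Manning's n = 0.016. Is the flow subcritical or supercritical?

Flow area A = b·y = 3.84 × 4.92 = 18.89 m². Wetted perimeter P = b + 2y = 3.84 + 2×4.92 = 13.68 m.
Hydraulic radius R = A/P = 18.89/13.68 = 1.381 m.
V = (1/n) R^(2/3) √S = (1/0.016) × 1.381^(2/3) × √0.014 = 9.171 m/s. Hydraulic depth D_h = A/T = 18.89/3.84 = 4.92 m.
Froude number Fr = V/√(g·D_h) = 9.171/√(9.81×4.92) = 1.32, which is greater than 1, so the flow is supercritical.

supercritical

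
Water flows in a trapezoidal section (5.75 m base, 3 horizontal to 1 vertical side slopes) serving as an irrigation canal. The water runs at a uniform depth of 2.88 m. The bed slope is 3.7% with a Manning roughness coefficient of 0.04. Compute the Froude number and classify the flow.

With bottom width b = 5.75 m and side slope z = 3: A = (b + zy)y = (5.75 + 3×2.88)×2.88 = 41.44 m²; P = b + 2y√(1+z²) = 5.75 + 2×2.88×3.162 = 23.96 m.
Hydraulic radius R = A/P = 41.44/23.96 = 1.729 m.
V = (1/n) R^(2/3) √S = (1/0.04) × 1.729^(2/3) × √0.037 = 6.928 m/s. Hydraulic depth D_h = A/T = 41.44/23.03 = 1.8 m.
Froude number Fr = V/√(g·D_h) = 6.928/√(9.81×1.8) = 1.65, which is greater than 1, so the flow is supercritical.

supercritical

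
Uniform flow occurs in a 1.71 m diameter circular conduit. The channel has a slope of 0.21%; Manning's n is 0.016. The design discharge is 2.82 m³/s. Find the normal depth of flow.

y_n = 1.11 m

Manning's equation rearranged: A R^(2/3) = nQ / (1·√S) = 0.016 × 2.82 / (√0.0021) = 0.9846.
Try y = 1.27 m: A R^(2/3) = 1.175 — too large.
Try y = 0.965 m: A R^(2/3) = 0.7956 — too small.
Try y = 1.11 m: A R^(2/3) = 0.9839 — ≈ 0.9846.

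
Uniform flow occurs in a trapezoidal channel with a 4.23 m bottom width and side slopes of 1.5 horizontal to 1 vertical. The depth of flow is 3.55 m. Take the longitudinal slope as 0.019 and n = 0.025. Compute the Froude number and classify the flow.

supercritical

With bottom width b = 4.23 m and side slope z = 1.5: A = (b + zy)y = (4.23 + 1.5×3.55)×3.55 = 33.92 m²; P = b + 2y√(1+z²) = 4.23 + 2×3.55×1.803 = 17.03 m.
Hydraulic radius R = A/P = 33.92/17.03 = 1.992 m.
V = (1/n) R^(2/3) √S = (1/0.025) × 1.992^(2/3) × √0.019 = 8.728 m/s. Hydraulic depth D_h = A/T = 33.92/14.88 = 2.28 m.
Froude number Fr = V/√(g·D_h) = 8.728/√(9.81×2.28) = 1.85, which is greater than 1, so the flow is supercritical.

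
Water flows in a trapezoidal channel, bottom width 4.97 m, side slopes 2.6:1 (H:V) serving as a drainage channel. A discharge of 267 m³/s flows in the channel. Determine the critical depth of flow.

At critical depth, Q² T / (g A³) = 1, i.e. A³/T = Q²/g = 267²/9.81 = 7267.
At y = 3.42 m: A³/T = 4683 — low.
At y = 4.17 m: A³/T = 10750 — high.
At y = 3.8 m: A³/T = 7266 — matches.

y_c = 3.8 m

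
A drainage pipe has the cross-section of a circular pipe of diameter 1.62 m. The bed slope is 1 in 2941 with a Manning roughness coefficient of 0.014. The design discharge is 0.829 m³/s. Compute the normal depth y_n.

y_n = 0.865 m

Manning's equation rearranged: A R^(2/3) = nQ / (1·√S) = 0.014 × 0.829 / (√0.00034) = 0.6294.
Try y = 1.08 m: A R^(2/3) = 0.8845 — over.
Try y = 0.865 m: A R^(2/3) = 0.6297 — close enough.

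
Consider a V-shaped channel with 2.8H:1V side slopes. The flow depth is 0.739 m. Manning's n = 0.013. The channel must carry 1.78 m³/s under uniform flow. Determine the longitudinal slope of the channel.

S = 0.000936

For a triangular section with side slope z = 2.8: A = zy² = 2.8×0.739² = 1.529 m²; P = 2y√(1+z²) = 2×0.739×2.973 = 4.394 m.
Hydraulic radius R = A/P = 1.529/4.394 = 0.348 m.
From Manning's equation, S = [nQ / (1 A R^(2/3))]² = [0.013 × 1.78 / (1 × 1.529 × 0.348^(2/3))]² = 0.000936.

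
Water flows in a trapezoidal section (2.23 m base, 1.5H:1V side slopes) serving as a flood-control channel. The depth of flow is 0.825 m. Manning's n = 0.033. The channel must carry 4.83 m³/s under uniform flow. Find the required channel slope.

S = 0.0069

With bottom width b = 2.23 m and side slope z = 1.5: A = (b + zy)y = (2.23 + 1.5×0.825)×0.825 = 2.861 m²; P = b + 2y√(1+z²) = 2.23 + 2×0.825×1.803 = 5.205 m.
Hydraulic radius R = A/P = 2.861/5.205 = 0.5496 m.
From Manning's equation, S = [nQ / (1 A R^(2/3))]² = [0.033 × 4.83 / (1 × 2.861 × 0.5496^(2/3))]² = 0.0069.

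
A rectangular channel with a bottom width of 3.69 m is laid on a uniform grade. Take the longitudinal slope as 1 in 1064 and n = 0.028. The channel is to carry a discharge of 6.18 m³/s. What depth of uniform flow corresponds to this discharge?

y_n = 1.67 m

Manning's equation rearranged: A R^(2/3) = nQ / (1·√S) = 0.028 × 6.18 / (√0.0009398) = 5.644.
At y = 2.07 m: A R^(2/3) = 7.513 — too large.
At y = 1.67 m: A R^(2/3) = 5.644 — close enough.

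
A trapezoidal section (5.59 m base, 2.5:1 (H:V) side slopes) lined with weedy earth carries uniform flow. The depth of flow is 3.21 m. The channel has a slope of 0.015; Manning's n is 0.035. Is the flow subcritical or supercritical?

With bottom width b = 5.59 m and side slope z = 2.5: A = (b + zy)y = (5.59 + 2.5×3.21)×3.21 = 43.7 m²; P = b + 2y√(1+z²) = 5.59 + 2×3.21×2.693 = 22.88 m.
Hydraulic radius R = A/P = 43.7/22.88 = 1.91 m.
V = (1/n) R^(2/3) √S = (1/0.035) × 1.91^(2/3) × √0.015 = 5.388 m/s. Hydraulic depth D_h = A/T = 43.7/21.64 = 2.02 m.
Froude number Fr = V/√(g·D_h) = 5.388/√(9.81×2.02) = 1.21, which is greater than 1, so the flow is supercritical.

supercritical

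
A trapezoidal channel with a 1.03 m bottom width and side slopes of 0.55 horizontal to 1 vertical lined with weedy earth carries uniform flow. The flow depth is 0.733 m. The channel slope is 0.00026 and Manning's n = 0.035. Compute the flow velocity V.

V = 0.245 m/s

With bottom width b = 1.03 m and side slope z = 0.55: A = (b + zy)y = (1.03 + 0.55×0.733)×0.733 = 1.05 m²; P = b + 2y√(1+z²) = 1.03 + 2×0.733×1.141 = 2.703 m.
Hydraulic radius R = A/P = 1.05/2.703 = 0.3886 m.
From Manning's equation, V = (1/n) R^(2/3) S^(1/2) = (1/0.035) × 0.3886^(2/3) × 0.00026^(1/2) = 0.245 m/s.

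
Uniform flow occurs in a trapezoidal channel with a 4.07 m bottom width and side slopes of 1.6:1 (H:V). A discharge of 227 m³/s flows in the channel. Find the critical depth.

y_c = 4.19 m

At critical depth, Q² T / (g A³) = 1, i.e. A³/T = Q²/g = 227²/9.81 = 5253.
Trying y = 5.05 m: A³/T = 11420 — high.
Trying y = 2.99 m: A³/T = 1360 — low.
Trying y = 4.19 m: A³/T = 5264 — close enough.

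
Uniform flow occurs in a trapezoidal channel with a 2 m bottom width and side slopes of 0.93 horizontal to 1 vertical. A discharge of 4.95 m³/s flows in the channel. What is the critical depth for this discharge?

y_c = 0.755 m

At critical depth, Q² T / (g A³) = 1, i.e. A³/T = Q²/g = 4.95²/9.81 = 2.498.
At y = 0.633 m: A³/T = 1.385 — too small.
At y = 0.826 m: A³/T = 3.38 — too large.
At y = 0.755 m: A³/T = 2.494 — matches.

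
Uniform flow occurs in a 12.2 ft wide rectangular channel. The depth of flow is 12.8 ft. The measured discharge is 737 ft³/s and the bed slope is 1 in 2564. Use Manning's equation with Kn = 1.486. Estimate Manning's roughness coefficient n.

Flow area A = b·y = 12.2 × 12.8 = 156.2 ft². Wetted perimeter P = b + 2y = 12.2 + 2×12.8 = 37.8 ft.
Hydraulic radius R = A/P = 156.2/37.8 = 4.131 ft.
Rearranging Manning's equation: n = (1.486/Q) A R^(2/3) S^(1/2) = (1.486/737) × 156.2 × 4.131^(2/3) × √0.00039 = 0.016.

n = 0.016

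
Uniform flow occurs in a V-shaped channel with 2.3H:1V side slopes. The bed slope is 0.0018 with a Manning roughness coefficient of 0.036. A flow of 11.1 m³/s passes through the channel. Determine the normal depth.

y_n = 2.06 m

Manning's equation rearranged: A R^(2/3) = nQ / (1·√S) = 0.036 × 11.1 / (√0.0018) = 9.419.
Try y = 2.52 m: A R^(2/3) = 16.08 — too large.
Try y = 1.78 m: A R^(2/3) = 6.364 — too small.
Try y = 2.06 m: A R^(2/3) = 9.396 — matches.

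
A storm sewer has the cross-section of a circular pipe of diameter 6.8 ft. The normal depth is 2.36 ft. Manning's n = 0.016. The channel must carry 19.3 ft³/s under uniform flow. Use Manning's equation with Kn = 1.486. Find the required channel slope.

S = 0.000241

For a circular section of diameter D = 6.8 ft at depth y = 2.36 ft, the central angle is θ = 2 arccos(1 − 2y/D) = 2.52 rad. Then A = (D²/8)(θ − sin θ) = 11.2 ft² and P = Dθ/2 = 8.568 ft.
Hydraulic radius R = A/P = 11.2/8.568 = 1.307 ft.
From Manning's equation, S = [nQ / (1.486 A R^(2/3))]² = [0.016 × 19.3 / (1.486 × 11.2 × 1.307^(2/3))]² = 0.000241.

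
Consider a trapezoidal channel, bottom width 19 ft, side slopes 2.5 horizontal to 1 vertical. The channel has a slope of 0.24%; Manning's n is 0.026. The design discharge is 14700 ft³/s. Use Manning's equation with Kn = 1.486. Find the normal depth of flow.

y_n = 17.9 ft

Manning's equation rearranged: A R^(2/3) = nQ / (1.486·√S) = 0.026 × 14700 / (1.486 × √0.0024) = 5250.
Try y = 21.7 ft: A R^(2/3) = 8192 — too large.
Try y = 17.9 ft: A R^(2/3) = 5257 — matches.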